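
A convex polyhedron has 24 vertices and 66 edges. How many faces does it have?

44

Here V − E + F = 2.
F = 2 − V + E = 2 − 24 + 66 = 44.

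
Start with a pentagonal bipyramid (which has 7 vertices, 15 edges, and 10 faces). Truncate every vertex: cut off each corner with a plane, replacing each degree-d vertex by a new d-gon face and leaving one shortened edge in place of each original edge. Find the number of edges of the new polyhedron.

Truncation replaces each original edge-end by a new vertex, so V′ = 2E = 30.
Each original edge survives, and each old vertex of degree d contributes d new edges; summing degrees gives Σd = 2E, so E′ = E + 2E = 3E = 45.
Each original face survives and each original vertex becomes one new face: F′ = F + V = 17.

45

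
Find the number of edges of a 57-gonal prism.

A prism on an n-gon has two n-gon bases and n rectangular sides: V = 2·57 = 114, E = 3·57 = 171, F = 57 + 2 = 59.

171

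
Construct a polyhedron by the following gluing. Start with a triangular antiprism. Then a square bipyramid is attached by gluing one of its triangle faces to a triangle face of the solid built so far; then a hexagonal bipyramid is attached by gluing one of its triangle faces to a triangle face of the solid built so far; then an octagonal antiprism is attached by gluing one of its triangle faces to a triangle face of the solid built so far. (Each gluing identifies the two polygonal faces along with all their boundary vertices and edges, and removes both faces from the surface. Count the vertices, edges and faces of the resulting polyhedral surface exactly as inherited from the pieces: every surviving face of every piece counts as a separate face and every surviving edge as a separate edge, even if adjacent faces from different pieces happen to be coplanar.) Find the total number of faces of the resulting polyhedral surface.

A triangular antiprism: V=6, E=12, F=8.
Attach a square bipyramid (V=6, E=12, F=8) along a 3-gon: merge 3 vertices and 3 edges, delete both glued faces → V=9, E=21, F=14.
Attach a hexagonal bipyramid (V=8, E=18, F=12) along a 3-gon: merge 3 vertices and 3 edges, delete both glued faces → V=14, E=36, F=24.
Attach an octagonal antiprism (V=16, E=32, F=18) along a 3-gon: merge 3 vertices and 3 edges, delete both glued faces → V=27, E=65, F=40.
Check: V − E + F = 27 − 65 + 40 = 2.

40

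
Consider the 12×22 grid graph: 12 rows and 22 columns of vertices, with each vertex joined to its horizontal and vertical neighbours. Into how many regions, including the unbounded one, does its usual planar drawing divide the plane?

The grid has V = 12·22 = 264 vertices and E = 12·21 + 22·11 = 494 edges.
F = 2 − V + E = 2 − 264 + 494 = 232.

232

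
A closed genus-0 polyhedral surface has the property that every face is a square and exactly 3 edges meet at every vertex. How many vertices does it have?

Each face has 4 edges and each edge borders two faces, so 2E = 4F.
Each vertex has degree 3, so 3V = 2E and hence V = 4F/3.
Euler: V − E + F = 2 ⇒ (4F/3) − (4F/2) + F = 2.
Multiply by 6: (8 − 12 + 6)F = 12, i.e. 2F = 12.
So F = 6, E = 4·6/2 = 12, V = 4·6/3 = 8.

8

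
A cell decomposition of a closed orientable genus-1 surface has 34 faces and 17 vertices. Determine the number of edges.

For a closed orientable surface of genus 1, χ = 2 − 2·1 = 0.
E = V + F − (0) = 17 + 34 − (0) = 51.

51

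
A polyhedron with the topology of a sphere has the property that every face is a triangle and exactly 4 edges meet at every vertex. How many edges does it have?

12

Each face has 3 edges and each edge borders two faces, so 2E = 3F.
Each vertex has degree 4, so 4V = 2E and hence V = 3F/4.
Euler: V − E + F = 2 ⇒ (3F/4) − (3F/2) + F = 2.
Multiply by 8: (6 − 12 + 8)F = 16, i.e. 2F = 16.
So F = 8, E = 3·8/2 = 12, V = 3·8/4 = 6.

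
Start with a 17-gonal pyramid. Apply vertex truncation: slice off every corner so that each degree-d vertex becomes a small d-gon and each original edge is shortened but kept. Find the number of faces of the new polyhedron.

36

The base solid has V = 18, E = 34, F = 18.
Truncation replaces each original edge-end by a new vertex, so V′ = 2E = 68.
Each original edge survives, and each old vertex of degree d contributes d new edges; summing degrees gives Σd = 2E, so E′ = E + 2E = 3E = 102.
Each original face survives and each original vertex becomes one new face: F′ = F + V = 36.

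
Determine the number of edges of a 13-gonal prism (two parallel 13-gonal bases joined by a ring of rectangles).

39

A prism on an n-gon has two n-gon bases and n rectangular sides: V = 2·13 = 26, E = 3·13 = 39, F = 13 + 2 = 15.
Check: V − E + F = 26 − 39 + 15 = 2.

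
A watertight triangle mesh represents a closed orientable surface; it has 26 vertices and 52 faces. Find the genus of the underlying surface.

Every face is a triangle, so 2E = 3·52 = 156, giving E = 78.
χ = V − E + F = 26 − 78 + 52 = 0.
For a closed orientable surface χ = 2 − 2g, so g = (2 − (0))/2 = 1.

1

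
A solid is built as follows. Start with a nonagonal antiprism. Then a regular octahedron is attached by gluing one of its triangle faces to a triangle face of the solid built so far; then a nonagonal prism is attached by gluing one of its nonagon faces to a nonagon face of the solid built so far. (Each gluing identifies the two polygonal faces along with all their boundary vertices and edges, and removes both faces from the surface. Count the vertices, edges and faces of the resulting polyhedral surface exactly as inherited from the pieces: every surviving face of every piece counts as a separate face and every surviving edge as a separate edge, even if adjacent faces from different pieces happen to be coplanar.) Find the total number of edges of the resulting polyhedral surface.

A nonagonal antiprism: V=18, E=36, F=20.
Attach a regular octahedron (V=6, E=12, F=8) along a 3-gon: merge 3 vertices and 3 edges, delete both glued faces → V=21, E=45, F=26.
Attach a nonagonal prism (V=18, E=27, F=11) along a 9-gon: merge 9 vertices and 9 edges, delete both glued faces → V=30, E=63, F=35.
Check: V − E + F = 30 − 63 + 35 = 2.

63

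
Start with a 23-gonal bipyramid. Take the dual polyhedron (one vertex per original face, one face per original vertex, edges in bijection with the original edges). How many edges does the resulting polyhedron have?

69

The base solid has V = 25, E = 69, F = 46.
The dual swaps V and F and preserves E: V′ = F = 46, E′ = E = 69, F′ = V = 25.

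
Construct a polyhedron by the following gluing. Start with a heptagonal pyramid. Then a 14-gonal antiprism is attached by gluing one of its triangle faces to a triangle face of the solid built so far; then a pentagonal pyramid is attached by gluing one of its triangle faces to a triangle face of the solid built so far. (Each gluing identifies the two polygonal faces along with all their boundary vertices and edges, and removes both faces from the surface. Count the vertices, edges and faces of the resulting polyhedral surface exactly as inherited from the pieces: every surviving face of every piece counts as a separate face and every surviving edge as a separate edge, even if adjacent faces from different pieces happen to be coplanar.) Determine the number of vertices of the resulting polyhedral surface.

A heptagonal pyramid: V=8, E=14, F=8.
Attach a 14-gonal antiprism (V=28, E=56, F=30) along a 3-gon: merge 3 vertices and 3 edges, delete both glued faces → V=33, E=67, F=36.
Attach a pentagonal pyramid (V=6, E=10, F=6) along a 3-gon: merge 3 vertices and 3 edges, delete both glued faces → V=36, E=74, F=40.
Check: V − E + F = 36 − 74 + 40 = 2.

36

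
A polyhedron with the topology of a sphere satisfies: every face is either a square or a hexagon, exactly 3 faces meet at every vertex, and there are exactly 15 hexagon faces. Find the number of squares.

6

Let x be the number of squares; then F = 15 + x.
Edge–face incidences: 2E = 6·15 + 4·x = 90 + 4x.
Every vertex has degree 3, so 3V = 2E.
Euler: V − E + F = 2 ⇒ (2E)/3 − E + (15 + x) = 2.
Multiply by 6: 2·(2E) − 3·(2E) + 6·(15 + x) = 12, i.e. 90 + 6x − (90 + 4x) = 12.
Collecting terms: 2x = 12, so x = 6.
Then 2E = 90 + 4·6 = 114, so E = 57, V = 2E/3 = 38, F = 15 + 6 = 21.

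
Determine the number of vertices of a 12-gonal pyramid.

A pyramid on an n-gon base has one n-gon and n triangles: V = 12 + 1 = 13, E = 2·12 = 24, F = 12 + 1 = 13.

13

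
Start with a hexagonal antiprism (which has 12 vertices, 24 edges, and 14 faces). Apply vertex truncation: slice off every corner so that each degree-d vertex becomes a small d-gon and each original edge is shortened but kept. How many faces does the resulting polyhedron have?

Truncation replaces each original edge-end by a new vertex, so V′ = 2E = 48.
Each original edge survives, and each old vertex of degree d contributes d new edges; summing degrees gives Σd = 2E, so E′ = E + 2E = 3E = 72.
Each original face survives and each original vertex becomes one new face: F′ = F + V = 26.

26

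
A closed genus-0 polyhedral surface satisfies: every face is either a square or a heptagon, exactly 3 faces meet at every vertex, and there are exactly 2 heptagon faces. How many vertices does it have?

Let x be the number of squares; then F = 2 + x.
Edge–face incidences: 2E = 7·2 + 4·x = 14 + 4x.
Every vertex has degree 3, so 3V = 2E.
Euler: V − E + F = 2 ⇒ (2E)/3 − E + (2 + x) = 2.
Multiply by 6: 2·(2E) − 3·(2E) + 6·(2 + x) = 12, i.e. 12 + 6x − (14 + 4x) = 12.
Collecting terms: 2x − 2 = 12, so 2x = 14, so x = 7.
Then 2E = 14 + 4·7 = 42, so E = 21, V = 2E/3 = 14, F = 2 + 7 = 9.

14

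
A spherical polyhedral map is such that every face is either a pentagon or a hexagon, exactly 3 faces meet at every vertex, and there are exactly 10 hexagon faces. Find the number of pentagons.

Let x be the number of pentagons; then F = 10 + x.
Edge–face incidences: 2E = 6·10 + 5·x = 60 + 5x.
Every vertex has degree 3, so 3V = 2E.
Euler: V − E + F = 2 ⇒ (2E)/3 − E + (10 + x) = 2.
Multiply by 6: 2·(2E) − 3·(2E) + 6·(10 + x) = 12, i.e. 60 + 6x − (60 + 5x) = 12.
Collecting terms: x = 12.
Then 2E = 60 + 5·12 = 120, so E = 60, V = 2E/3 = 40, F = 10 + 12 = 22.

12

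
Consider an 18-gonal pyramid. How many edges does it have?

36

A pyramid on an n-gon base has one n-gon and n triangles: V = 18 + 1 = 19, E = 2·18 = 36, F = 18 + 1 = 19.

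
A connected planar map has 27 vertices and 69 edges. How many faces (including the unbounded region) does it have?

44

Euler's formula for a connected plane graph: V − E + F = 2, so F = 2 − 27 + 69 = 44.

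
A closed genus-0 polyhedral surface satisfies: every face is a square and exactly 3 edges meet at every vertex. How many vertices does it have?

Each face has 4 edges and each edge borders two faces, so 2E = 4F.
Each vertex has degree 3, so 3V = 2E and hence V = 4F/3.
Euler: V − E + F = 2 ⇒ (4F/3) − (4F/2) + F = 2.
Multiply by 6: (8 − 12 + 6)F = 12, i.e. 2F = 12.
So F = 6, E = 4·6/2 = 12, V = 4·6/3 = 8.

8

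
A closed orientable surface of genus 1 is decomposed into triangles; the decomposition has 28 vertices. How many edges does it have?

χ = 2 − 2·1 = 0, and every face is a triangle so 3F = 2E.
V − E + F = 0 with E = 3F/2 gives 28 − (3/2 − 1)·F = 0, so F = 56 and E = 84.

84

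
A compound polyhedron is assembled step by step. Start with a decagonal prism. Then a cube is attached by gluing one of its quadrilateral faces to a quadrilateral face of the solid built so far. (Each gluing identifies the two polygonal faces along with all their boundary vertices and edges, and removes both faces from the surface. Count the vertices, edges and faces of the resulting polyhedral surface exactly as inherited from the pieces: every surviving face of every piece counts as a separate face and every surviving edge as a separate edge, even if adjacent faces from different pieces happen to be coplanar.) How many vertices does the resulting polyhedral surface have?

A decagonal prism: V=20, E=30, F=12.
Attach a cube (V=8, E=12, F=6) along a 4-gon: merge 4 vertices and 4 edges, delete both glued faces → V=24, E=38, F=16.
Check: V − E + F = 24 − 38 + 16 = 2.

24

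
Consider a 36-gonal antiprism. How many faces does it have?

74

An antiprism on an n-gon has two n-gon caps and 2n triangles: V = 2·36 = 72, E = 4·36 = 144, F = 2·36 + 2 = 74.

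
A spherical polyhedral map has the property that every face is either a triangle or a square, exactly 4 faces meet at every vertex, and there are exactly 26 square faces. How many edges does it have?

64

Let x be the number of triangles; then F = 26 + x.
Edge–face incidences: 2E = 4·26 + 3·x = 104 + 3x.
Every vertex has degree 4, so 4V = 2E.
Euler: V − E + F = 2 ⇒ (2E)/4 − E + (26 + x) = 2.
Multiply by 8: 2·(2E) − 4·(2E) + 8·(26 + x) = 16, i.e. 208 + 8x − 2·(104 + 3x) = 16.
Collecting terms: 2x = 16, so x = 8.
Then 2E = 104 + 3·8 = 128, so E = 64, V = 2E/4 = 32, F = 26 + 8 = 34.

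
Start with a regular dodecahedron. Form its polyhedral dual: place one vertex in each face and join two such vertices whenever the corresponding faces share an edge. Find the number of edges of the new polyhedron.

The base solid has V = 20, E = 30, F = 12.
The dual swaps V and F and preserves E: V′ = F = 12, E′ = E = 30, F′ = V = 20.

30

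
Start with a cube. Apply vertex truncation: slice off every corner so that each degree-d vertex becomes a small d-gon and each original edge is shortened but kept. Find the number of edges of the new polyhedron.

The base solid has V = 8, E = 12, F = 6.
Truncation replaces each original edge-end by a new vertex, so V′ = 2E = 24.
Each original edge survives, and each old vertex of degree d contributes d new edges; summing degrees gives Σd = 2E, so E′ = E + 2E = 3E = 36.
Each original face survives and each original vertex becomes one new face: F′ = F + V = 14.

36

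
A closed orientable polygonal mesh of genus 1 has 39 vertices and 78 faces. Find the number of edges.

For a closed orientable surface of genus 1, χ = 2 − 2·1 = 0.
E = V + F − (0) = 39 + 78 − (0) = 117.

117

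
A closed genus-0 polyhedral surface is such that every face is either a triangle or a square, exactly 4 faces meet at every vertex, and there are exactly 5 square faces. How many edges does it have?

Let x be the number of triangles; then F = 5 + x.
Edge–face incidences: 2E = 4·5 + 3·x = 20 + 3x.
Every vertex has degree 4, so 4V = 2E.
Euler: V − E + F = 2 ⇒ (2E)/4 − E + (5 + x) = 2.
Multiply by 8: 2·(2E) − 4·(2E) + 8·(5 + x) = 16, i.e. 40 + 8x − 2·(20 + 3x) = 16.
Collecting terms: 2x = 16, so x = 8.
Then 2E = 20 + 3·8 = 44, so E = 22, V = 2E/4 = 11, F = 5 + 8 = 13.

22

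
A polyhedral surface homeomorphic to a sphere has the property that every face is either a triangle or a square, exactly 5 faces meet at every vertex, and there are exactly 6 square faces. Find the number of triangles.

32

Let x be the number of triangles; then F = 6 + x.
Edge–face incidences: 2E = 4·6 + 3·x = 24 + 3x.
Every vertex has degree 5, so 5V = 2E.
Euler: V − E + F = 2 ⇒ (2E)/5 − E + (6 + x) = 2.
Multiply by 10: 2·(2E) − 5·(2E) + 10·(6 + x) = 20, i.e. 60 + 10x − 3·(24 + 3x) = 20.
Collecting terms: x − 12 = 20, so x = 32.
Then 2E = 24 + 3·32 = 120, so E = 60, V = 2E/5 = 24, F = 6 + 32 = 38.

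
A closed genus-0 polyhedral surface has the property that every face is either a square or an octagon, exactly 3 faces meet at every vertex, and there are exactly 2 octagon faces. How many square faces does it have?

Let x be the number of squares; then F = 2 + x.
Edge–face incidences: 2E = 8·2 + 4·x = 16 + 4x.
Every vertex has degree 3, so 3V = 2E.
Euler: V − E + F = 2 ⇒ (2E)/3 − E + (2 + x) = 2.
Multiply by 6: 2·(2E) − 3·(2E) + 6·(2 + x) = 12, i.e. 12 + 6x − (16 + 4x) = 12.
Collecting terms: 2x − 4 = 12, so 2x = 16, so x = 8.
Then 2E = 16 + 4·8 = 48, so E = 24, V = 2E/3 = 16, F = 2 + 8 = 10.

8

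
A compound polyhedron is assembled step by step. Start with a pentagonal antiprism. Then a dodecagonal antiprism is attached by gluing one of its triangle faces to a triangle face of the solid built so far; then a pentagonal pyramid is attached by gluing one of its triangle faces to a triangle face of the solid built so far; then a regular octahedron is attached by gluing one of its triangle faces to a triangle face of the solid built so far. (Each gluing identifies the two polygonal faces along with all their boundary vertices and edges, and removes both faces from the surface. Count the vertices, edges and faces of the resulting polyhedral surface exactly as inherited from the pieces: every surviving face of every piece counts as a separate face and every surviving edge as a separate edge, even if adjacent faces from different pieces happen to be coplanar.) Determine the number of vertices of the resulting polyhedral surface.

37

A pentagonal antiprism: V=10, E=20, F=12.
Attach a dodecagonal antiprism (V=24, E=48, F=26) along a 3-gon: merge 3 vertices and 3 edges, delete both glued faces → V=31, E=65, F=36.
Attach a pentagonal pyramid (V=6, E=10, F=6) along a 3-gon: merge 3 vertices and 3 edges, delete both glued faces → V=34, E=72, F=40.
Attach a regular octahedron (V=6, E=12, F=8) along a 3-gon: merge 3 vertices and 3 edges, delete both glued faces → V=37, E=81, F=46.
Check: V − E + F = 37 − 81 + 46 = 2.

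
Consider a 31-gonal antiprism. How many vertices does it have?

62

An antiprism on an n-gon has two n-gon caps and 2n triangles: V = 2·31 = 62, E = 4·31 = 124, F = 2·31 + 2 = 64.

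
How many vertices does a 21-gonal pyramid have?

22

A pyramid on an n-gon base has one n-gon and n triangles: V = 21 + 1 = 22, E = 2·21 = 42, F = 21 + 1 = 22.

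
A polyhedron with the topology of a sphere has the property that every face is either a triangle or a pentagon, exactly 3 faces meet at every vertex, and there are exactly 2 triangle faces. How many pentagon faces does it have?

6

Let x be the number of pentagons; then F = 2 + x.
Edge–face incidences: 2E = 3·2 + 5·x = 6 + 5x.
Every vertex has degree 3, so 3V = 2E.
Euler: V − E + F = 2 ⇒ (2E)/3 − E + (2 + x) = 2.
Multiply by 6: 2·(2E) − 3·(2E) + 6·(2 + x) = 12, i.e. 12 + 6x − (6 + 5x) = 12.
Collecting terms: x + 6 = 12, so x = 6.
Then 2E = 6 + 5·6 = 36, so E = 18, V = 2E/3 = 12, F = 2 + 6 = 8.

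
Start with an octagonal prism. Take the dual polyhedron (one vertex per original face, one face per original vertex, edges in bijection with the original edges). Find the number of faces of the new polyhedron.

16

The base solid has V = 16, E = 24, F = 10.
The dual swaps V and F and preserves E: V′ = F = 10, E′ = E = 24, F′ = V = 16.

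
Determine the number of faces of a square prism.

6

A prism on an n-gon has two n-gon bases and n rectangular sides: V = 2·4 = 8, E = 3·4 = 12, F = 4 + 2 = 6.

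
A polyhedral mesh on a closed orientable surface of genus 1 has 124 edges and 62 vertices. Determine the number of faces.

62

For a closed orientable surface of genus 1, χ = 2 − 2·1 = 0.
F = 0 − V + E = 0 − 62 + 124 = 62.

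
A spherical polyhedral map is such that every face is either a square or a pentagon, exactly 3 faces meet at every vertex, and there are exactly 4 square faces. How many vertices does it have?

Let x be the number of pentagons; then F = 4 + x.
Edge–face incidences: 2E = 4·4 + 5·x = 16 + 5x.
Every vertex has degree 3, so 3V = 2E.
Euler: V − E + F = 2 ⇒ (2E)/3 − E + (4 + x) = 2.
Multiply by 6: 2·(2E) − 3·(2E) + 6·(4 + x) = 12, i.e. 24 + 6x − (16 + 5x) = 12.
Collecting terms: x + 8 = 12, so x = 4.
Then 2E = 16 + 5·4 = 36, so E = 18, V = 2E/3 = 12, F = 4 + 4 = 8.

12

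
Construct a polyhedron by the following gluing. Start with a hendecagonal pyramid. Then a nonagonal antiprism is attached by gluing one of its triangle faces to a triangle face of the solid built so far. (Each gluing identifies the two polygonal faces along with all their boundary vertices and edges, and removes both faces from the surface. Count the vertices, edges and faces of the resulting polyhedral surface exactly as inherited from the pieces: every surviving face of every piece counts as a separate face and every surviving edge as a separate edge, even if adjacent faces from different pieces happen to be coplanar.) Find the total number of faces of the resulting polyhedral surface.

30

A hendecagonal pyramid: V=12, E=22, F=12.
Attach a nonagonal antiprism (V=18, E=36, F=20) along a 3-gon: merge 3 vertices and 3 edges, delete both glued faces → V=27, E=55, F=30.
Check: V − E + F = 27 − 55 + 30 = 2.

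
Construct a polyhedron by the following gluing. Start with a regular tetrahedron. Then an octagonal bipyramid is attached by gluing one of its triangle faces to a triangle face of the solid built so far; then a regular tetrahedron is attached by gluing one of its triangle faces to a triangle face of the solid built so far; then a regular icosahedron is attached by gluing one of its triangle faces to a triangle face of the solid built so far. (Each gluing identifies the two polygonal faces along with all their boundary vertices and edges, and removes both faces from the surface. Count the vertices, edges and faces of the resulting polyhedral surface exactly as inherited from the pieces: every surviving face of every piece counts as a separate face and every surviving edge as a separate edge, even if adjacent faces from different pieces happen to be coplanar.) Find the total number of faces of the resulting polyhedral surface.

A regular tetrahedron: V=4, E=6, F=4.
Attach an octagonal bipyramid (V=10, E=24, F=16) along a 3-gon: merge 3 vertices and 3 edges, delete both glued faces → V=11, E=27, F=18.
Attach a regular tetrahedron (V=4, E=6, F=4) along a 3-gon: merge 3 vertices and 3 edges, delete both glued faces → V=12, E=30, F=20.
Attach a regular icosahedron (V=12, E=30, F=20) along a 3-gon: merge 3 vertices and 3 edges, delete both glued faces → V=21, E=57, F=38.
Check: V − E + F = 21 − 57 + 38 = 2.

38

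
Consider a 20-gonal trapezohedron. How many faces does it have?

40

The n-trapezohedron (dual of the n-antiprism) has V = 2·20 + 2 = 42, E = 4·20 = 80, F = 2·20 = 40.
Check: V − E + F = 42 − 80 + 40 = 2.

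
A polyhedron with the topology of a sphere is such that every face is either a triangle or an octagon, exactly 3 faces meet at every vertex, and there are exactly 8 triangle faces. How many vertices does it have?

Let x be the number of octagons; then F = 8 + x.
Edge–face incidences: 2E = 3·8 + 8·x = 24 + 8x.
Every vertex has degree 3, so 3V = 2E.
Euler: V − E + F = 2 ⇒ (2E)/3 − E + (8 + x) = 2.
Multiply by 6: 2·(2E) − 3·(2E) + 6·(8 + x) = 12, i.e. 48 + 6x − (24 + 8x) = 12.
Collecting terms: −2x + 24 = 12, so −2x = −12, so x = 6.
Then 2E = 24 + 8·6 = 72, so E = 36, V = 2E/3 = 24, F = 8 + 6 = 14.

24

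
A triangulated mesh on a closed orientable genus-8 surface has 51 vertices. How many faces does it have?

χ = 2 − 2·8 = -14, and every face is a triangle so 3F = 2E.
V − E + F = -14 with E = 3F/2 gives 51 − (3/2 − 1)·F = -14, so F = 130 and E = 195.

130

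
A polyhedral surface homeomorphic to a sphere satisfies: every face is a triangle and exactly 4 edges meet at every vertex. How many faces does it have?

8

Each face has 3 edges and each edge borders two faces, so 2E = 3F.
Each vertex has degree 4, so 4V = 2E and hence V = 3F/4.
Euler: V − E + F = 2 ⇒ (3F/4) − (3F/2) + F = 2.
Multiply by 8: (6 − 12 + 8)F = 16, i.e. 2F = 16.
So F = 8, E = 3·8/2 = 12, V = 3·8/4 = 6.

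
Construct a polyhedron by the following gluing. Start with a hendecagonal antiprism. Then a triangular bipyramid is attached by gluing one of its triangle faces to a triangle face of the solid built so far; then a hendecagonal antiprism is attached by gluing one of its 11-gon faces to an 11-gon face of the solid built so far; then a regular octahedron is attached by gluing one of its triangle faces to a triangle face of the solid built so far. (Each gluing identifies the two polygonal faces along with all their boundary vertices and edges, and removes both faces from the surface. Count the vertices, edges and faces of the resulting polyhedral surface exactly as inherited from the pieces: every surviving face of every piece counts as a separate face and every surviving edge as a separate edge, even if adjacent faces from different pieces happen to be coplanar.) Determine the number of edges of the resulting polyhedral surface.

92

A hendecagonal antiprism: V=22, E=44, F=24.
Attach a triangular bipyramid (V=5, E=9, F=6) along a 3-gon: merge 3 vertices and 3 edges, delete both glued faces → V=24, E=50, F=28.
Attach a hendecagonal antiprism (V=22, E=44, F=24) along an 11-gon: merge 11 vertices and 11 edges, delete both glued faces → V=35, E=83, F=50.
Attach a regular octahedron (V=6, E=12, F=8) along a 3-gon: merge 3 vertices and 3 edges, delete both glued faces → V=38, E=92, F=56.
Check: V − E + F = 38 − 92 + 56 = 2.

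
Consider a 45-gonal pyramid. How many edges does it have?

90

A pyramid on an n-gon base has one n-gon and n triangles: V = 45 + 1 = 46, E = 2·45 = 90, F = 45 + 1 = 46.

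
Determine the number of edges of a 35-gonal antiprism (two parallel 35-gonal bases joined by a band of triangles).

140

An antiprism on an n-gon has two n-gon caps and 2n triangles: V = 2·35 = 70, E = 4·35 = 140, F = 2·35 + 2 = 72.
Check: V − E + F = 70 − 140 + 72 = 2.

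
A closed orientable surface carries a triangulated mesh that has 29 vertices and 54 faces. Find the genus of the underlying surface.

0

Every face is a triangle, so 2E = 3·54 = 162, giving E = 81.
χ = V − E + F = 29 − 81 + 54 = 2.
For a closed orientable surface χ = 2 − 2g, so g = (2 − (2))/2 = 0.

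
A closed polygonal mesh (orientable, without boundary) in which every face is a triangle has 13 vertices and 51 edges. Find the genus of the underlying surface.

3

Every face is a triangle and each edge borders two faces, so 3F = 2·51, giving F = 34.
χ = V − E + F = 13 − 51 + 34 = -4.
For a closed orientable surface χ = 2 − 2g, so g = (2 − (-4))/2 = 3.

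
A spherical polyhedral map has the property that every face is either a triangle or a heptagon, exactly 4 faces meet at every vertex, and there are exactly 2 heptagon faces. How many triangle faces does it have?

Let x be the number of triangles; then F = 2 + x.
Edge–face incidences: 2E = 7·2 + 3·x = 14 + 3x.
Every vertex has degree 4, so 4V = 2E.
Euler: V − E + F = 2 ⇒ (2E)/4 − E + (2 + x) = 2.
Multiply by 8: 2·(2E) − 4·(2E) + 8·(2 + x) = 16, i.e. 16 + 8x − 2·(14 + 3x) = 16.
Collecting terms: 2x − 12 = 16, so 2x = 28, so x = 14.
Then 2E = 14 + 3·14 = 56, so E = 28, V = 2E/4 = 14, F = 2 + 14 = 16.

14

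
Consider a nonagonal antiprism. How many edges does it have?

An antiprism on an n-gon has two n-gon caps and 2n triangles: V = 2·9 = 18, E = 4·9 = 36, F = 2·9 + 2 = 20.

36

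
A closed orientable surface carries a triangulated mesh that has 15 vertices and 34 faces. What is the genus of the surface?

Every face is a triangle, so 2E = 3·34 = 102, giving E = 51.
χ = V − E + F = 15 − 51 + 34 = -2.
For a closed orientable surface χ = 2 − 2g, so g = (2 − (-2))/2 = 2.

2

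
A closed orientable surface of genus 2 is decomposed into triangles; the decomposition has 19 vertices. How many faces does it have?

χ = 2 − 2·2 = -2, and every face is a triangle so 3F = 2E.
V − E + F = -2 with E = 3F/2 gives 19 − (3/2 − 1)·F = -2, so F = 42 and E = 63.

42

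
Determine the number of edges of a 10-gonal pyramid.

20

A pyramid on an n-gon base has one n-gon and n triangles: V = 10 + 1 = 11, E = 2·10 = 20, F = 10 + 1 = 11.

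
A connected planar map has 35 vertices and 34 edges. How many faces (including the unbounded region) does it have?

1

Euler's formula for a connected plane graph: V − E + F = 2, so F = 2 − 35 + 34 = 1.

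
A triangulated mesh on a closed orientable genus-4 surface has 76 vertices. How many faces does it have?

χ = 2 − 2·4 = -6, and every face is a triangle so 3F = 2E.
V − E + F = -6 with E = 3F/2 gives 76 − (3/2 − 1)·F = -6, so F = 164 and E = 246.

164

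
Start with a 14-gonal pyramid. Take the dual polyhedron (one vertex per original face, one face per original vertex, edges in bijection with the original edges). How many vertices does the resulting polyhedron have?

The base solid has V = 15, E = 28, F = 15.
The dual swaps V and F and preserves E: V′ = F = 15, E′ = E = 28, F′ = V = 15.

15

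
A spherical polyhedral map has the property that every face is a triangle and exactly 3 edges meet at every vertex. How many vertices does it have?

4

Each face has 3 edges and each edge borders two faces, so 2E = 3F.
Each vertex has degree 3, so 3V = 2E and hence V = 3F/3.
Euler: V − E + F = 2 ⇒ (3F/3) − (3F/2) + F = 2.
Multiply by 6: (6 − 9 + 6)F = 12, i.e. 3F = 12.
So F = 4, E = 3·4/2 = 6, V = 3·4/3 = 4.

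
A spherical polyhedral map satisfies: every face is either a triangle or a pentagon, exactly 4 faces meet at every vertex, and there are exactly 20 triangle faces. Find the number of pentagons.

Let x be the number of pentagons; then F = 20 + x.
Edge–face incidences: 2E = 3·20 + 5·x = 60 + 5x.
Every vertex has degree 4, so 4V = 2E.
Euler: V − E + F = 2 ⇒ (2E)/4 − E + (20 + x) = 2.
Multiply by 8: 2·(2E) − 4·(2E) + 8·(20 + x) = 16, i.e. 160 + 8x − 2·(60 + 5x) = 16.
Collecting terms: −2x + 40 = 16, so −2x = −24, so x = 12.
Then 2E = 60 + 5·12 = 120, so E = 60, V = 2E/4 = 30, F = 20 + 12 = 32.

12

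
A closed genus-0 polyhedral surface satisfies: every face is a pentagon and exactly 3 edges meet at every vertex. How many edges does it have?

Each face has 5 edges and each edge borders two faces, so 2E = 5F.
Each vertex has degree 3, so 3V = 2E and hence V = 5F/3.
Euler: V − E + F = 2 ⇒ (5F/3) − (5F/2) + F = 2.
Multiply by 6: (10 − 15 + 6)F = 12, i.e. 1F = 12.
So F = 12, E = 5·12/2 = 30, V = 5·12/3 = 20.

30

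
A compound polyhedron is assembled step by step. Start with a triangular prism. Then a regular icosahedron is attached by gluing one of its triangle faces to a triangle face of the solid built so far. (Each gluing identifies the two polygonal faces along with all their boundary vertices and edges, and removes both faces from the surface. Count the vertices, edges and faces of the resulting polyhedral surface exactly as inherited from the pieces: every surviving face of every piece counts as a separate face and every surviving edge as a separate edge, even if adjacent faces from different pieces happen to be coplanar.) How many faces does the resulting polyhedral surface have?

23

A triangular prism: V=6, E=9, F=5.
Attach a regular icosahedron (V=12, E=30, F=20) along a 3-gon: merge 3 vertices and 3 edges, delete both glued faces → V=15, E=36, F=23.
Check: V − E + F = 15 − 36 + 23 = 2.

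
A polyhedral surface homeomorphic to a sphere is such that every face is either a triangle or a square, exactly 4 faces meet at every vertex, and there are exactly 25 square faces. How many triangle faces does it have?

Let x be the number of triangles; then F = 25 + x.
Edge–face incidences: 2E = 4·25 + 3·x = 100 + 3x.
Every vertex has degree 4, so 4V = 2E.
Euler: V − E + F = 2 ⇒ (2E)/4 − E + (25 + x) = 2.
Multiply by 8: 2·(2E) − 4·(2E) + 8·(25 + x) = 16, i.e. 200 + 8x − 2·(100 + 3x) = 16.
Collecting terms: 2x = 16, so x = 8.
Then 2E = 100 + 3·8 = 124, so E = 62, V = 2E/4 = 31, F = 25 + 8 = 33.

8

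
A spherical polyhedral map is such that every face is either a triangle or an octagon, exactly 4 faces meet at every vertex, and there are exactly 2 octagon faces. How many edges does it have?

Let x be the number of triangles; then F = 2 + x.
Edge–face incidences: 2E = 8·2 + 3·x = 16 + 3x.
Every vertex has degree 4, so 4V = 2E.
Euler: V − E + F = 2 ⇒ (2E)/4 − E + (2 + x) = 2.
Multiply by 8: 2·(2E) − 4·(2E) + 8·(2 + x) = 16, i.e. 16 + 8x − 2·(16 + 3x) = 16.
Collecting terms: 2x − 16 = 16, so 2x = 32, so x = 16.
Then 2E = 16 + 3·16 = 64, so E = 32, V = 2E/4 = 16, F = 2 + 16 = 18.

32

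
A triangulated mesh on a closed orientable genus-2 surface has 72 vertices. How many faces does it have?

148

χ = 2 − 2·2 = -2, and every face is a triangle so 3F = 2E.
V − E + F = -2 with E = 3F/2 gives 72 − (3/2 − 1)·F = -2, so F = 148 and E = 222.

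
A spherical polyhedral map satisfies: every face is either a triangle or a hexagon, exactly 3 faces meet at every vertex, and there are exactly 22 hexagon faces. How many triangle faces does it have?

Let x be the number of triangles; then F = 22 + x.
Edge–face incidences: 2E = 6·22 + 3·x = 132 + 3x.
Every vertex has degree 3, so 3V = 2E.
Euler: V − E + F = 2 ⇒ (2E)/3 − E + (22 + x) = 2.
Multiply by 6: 2·(2E) − 3·(2E) + 6·(22 + x) = 12, i.e. 132 + 6x − (132 + 3x) = 12.
Collecting terms: 3x = 12, so x = 4.
Then 2E = 132 + 3·4 = 144, so E = 72, V = 2E/3 = 48, F = 22 + 4 = 26.

4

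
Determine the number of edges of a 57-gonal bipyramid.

A bipyramid over an n-gon has 2n triangular faces and n + 2 vertices: V = 57 + 2 = 59, E = 3·57 = 171, F = 2·57 = 114.

171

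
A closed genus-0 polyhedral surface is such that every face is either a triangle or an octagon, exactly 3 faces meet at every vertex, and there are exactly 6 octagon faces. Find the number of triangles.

Let x be the number of triangles; then F = 6 + x.
Edge–face incidences: 2E = 8·6 + 3·x = 48 + 3x.
Every vertex has degree 3, so 3V = 2E.
Euler: V − E + F = 2 ⇒ (2E)/3 − E + (6 + x) = 2.
Multiply by 6: 2·(2E) − 3·(2E) + 6·(6 + x) = 12, i.e. 36 + 6x − (48 + 3x) = 12.
Collecting terms: 3x − 12 = 12, so 3x = 24, so x = 8.
Then 2E = 48 + 3·8 = 72, so E = 36, V = 2E/3 = 24, F = 6 + 8 = 14.

8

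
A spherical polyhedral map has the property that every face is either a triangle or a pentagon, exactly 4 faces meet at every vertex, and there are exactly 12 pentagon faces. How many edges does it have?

Let x be the number of triangles; then F = 12 + x.
Edge–face incidences: 2E = 5·12 + 3·x = 60 + 3x.
Every vertex has degree 4, so 4V = 2E.
Euler: V − E + F = 2 ⇒ (2E)/4 − E + (12 + x) = 2.
Multiply by 8: 2·(2E) − 4·(2E) + 8·(12 + x) = 16, i.e. 96 + 8x − 2·(60 + 3x) = 16.
Collecting terms: 2x − 24 = 16, so 2x = 40, so x = 20.
Then 2E = 60 + 3·20 = 120, so E = 60, V = 2E/4 = 30, F = 12 + 20 = 32.

60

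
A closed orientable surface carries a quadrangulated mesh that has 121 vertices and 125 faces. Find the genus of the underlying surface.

3

Every face is a square, so 2E = 4·125 = 500, giving E = 250.
χ = V − E + F = 121 − 250 + 125 = -4.
For a closed orientable surface χ = 2 − 2g, so g = (2 − (-4))/2 = 3.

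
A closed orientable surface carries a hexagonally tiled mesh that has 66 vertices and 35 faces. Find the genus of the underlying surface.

Every face is a hexagon, so 2E = 6·35 = 210, giving E = 105.
χ = V − E + F = 66 − 105 + 35 = -4.
For a closed orientable surface χ = 2 − 2g, so g = (2 − (-4))/2 = 3.

3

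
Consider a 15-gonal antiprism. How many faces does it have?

32

An antiprism on an n-gon has two n-gon caps and 2n triangles: V = 2·15 = 30, E = 4·15 = 60, F = 2·15 + 2 = 32.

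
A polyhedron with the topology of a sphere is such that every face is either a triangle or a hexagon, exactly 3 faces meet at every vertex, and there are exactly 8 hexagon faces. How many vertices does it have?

Let x be the number of triangles; then F = 8 + x.
Edge–face incidences: 2E = 6·8 + 3·x = 48 + 3x.
Every vertex has degree 3, so 3V = 2E.
Euler: V − E + F = 2 ⇒ (2E)/3 − E + (8 + x) = 2.
Multiply by 6: 2·(2E) − 3·(2E) + 6·(8 + x) = 12, i.e. 48 + 6x − (48 + 3x) = 12.
Collecting terms: 3x = 12, so x = 4.
Then 2E = 48 + 3·4 = 60, so E = 30, V = 2E/3 = 20, F = 8 + 4 = 12.

20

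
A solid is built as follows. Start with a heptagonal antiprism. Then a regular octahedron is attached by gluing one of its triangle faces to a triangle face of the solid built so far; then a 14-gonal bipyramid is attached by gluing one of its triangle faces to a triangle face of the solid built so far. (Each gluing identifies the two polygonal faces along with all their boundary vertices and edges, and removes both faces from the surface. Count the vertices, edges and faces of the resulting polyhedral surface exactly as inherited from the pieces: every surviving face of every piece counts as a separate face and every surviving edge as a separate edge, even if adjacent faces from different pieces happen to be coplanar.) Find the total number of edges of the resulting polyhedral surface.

76

A heptagonal antiprism: V=14, E=28, F=16.
Attach a regular octahedron (V=6, E=12, F=8) along a 3-gon: merge 3 vertices and 3 edges, delete both glued faces → V=17, E=37, F=22.
Attach a 14-gonal bipyramid (V=16, E=42, F=28) along a 3-gon: merge 3 vertices and 3 edges, delete both glued faces → V=30, E=76, F=48.
Check: V − E + F = 30 − 76 + 48 = 2.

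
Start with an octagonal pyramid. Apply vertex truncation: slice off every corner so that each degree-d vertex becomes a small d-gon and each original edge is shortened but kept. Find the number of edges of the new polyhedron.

The base solid has V = 9, E = 16, F = 9.
Truncation replaces each original edge-end by a new vertex, so V′ = 2E = 32.
Each original edge survives, and each old vertex of degree d contributes d new edges; summing degrees gives Σd = 2E, so E′ = E + 2E = 3E = 48.
Each original face survives and each original vertex becomes one new face: F′ = F + V = 18.

48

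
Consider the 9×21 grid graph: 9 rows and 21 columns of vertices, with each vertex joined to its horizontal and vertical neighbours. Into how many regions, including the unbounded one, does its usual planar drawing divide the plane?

The grid has V = 9·21 = 189 vertices and E = 9·20 + 21·8 = 348 edges.
F = 2 − V + E = 2 − 189 + 348 = 161.

161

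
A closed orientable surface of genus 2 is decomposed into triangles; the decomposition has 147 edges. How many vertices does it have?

χ = 2 − 2·2 = -2, and every face is a triangle so 3F = 2E.
F = 2E/3 = 98. Then V = -2 + E − F = -2 + 147 − 98 = 47.

47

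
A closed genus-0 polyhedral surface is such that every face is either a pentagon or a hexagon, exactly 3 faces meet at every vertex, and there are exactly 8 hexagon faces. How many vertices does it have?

Let x be the number of pentagons; then F = 8 + x.
Edge–face incidences: 2E = 6·8 + 5·x = 48 + 5x.
Every vertex has degree 3, so 3V = 2E.
Euler: V − E + F = 2 ⇒ (2E)/3 − E + (8 + x) = 2.
Multiply by 6: 2·(2E) − 3·(2E) + 6·(8 + x) = 12, i.e. 48 + 6x − (48 + 5x) = 12.
Collecting terms: x = 12.
Then 2E = 48 + 5·12 = 108, so E = 54, V = 2E/3 = 36, F = 8 + 12 = 20.

36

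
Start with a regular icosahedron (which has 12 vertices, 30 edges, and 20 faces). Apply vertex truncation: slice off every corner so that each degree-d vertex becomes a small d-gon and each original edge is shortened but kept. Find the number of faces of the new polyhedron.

Truncation replaces each original edge-end by a new vertex, so V′ = 2E = 60.
Each original edge survives, and each old vertex of degree d contributes d new edges; summing degrees gives Σd = 2E, so E′ = E + 2E = 3E = 90.
Each original face survives and each original vertex becomes one new face: F′ = F + V = 32.

32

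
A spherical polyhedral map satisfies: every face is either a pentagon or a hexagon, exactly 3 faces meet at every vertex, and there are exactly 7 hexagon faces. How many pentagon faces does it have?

12

Let x be the number of pentagons; then F = 7 + x.
Edge–face incidences: 2E = 6·7 + 5·x = 42 + 5x.
Every vertex has degree 3, so 3V = 2E.
Euler: V − E + F = 2 ⇒ (2E)/3 − E + (7 + x) = 2.
Multiply by 6: 2·(2E) − 3·(2E) + 6·(7 + x) = 12, i.e. 42 + 6x − (42 + 5x) = 12.
Collecting terms: x = 12.
Then 2E = 42 + 5·12 = 102, so E = 51, V = 2E/3 = 34, F = 7 + 12 = 19.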